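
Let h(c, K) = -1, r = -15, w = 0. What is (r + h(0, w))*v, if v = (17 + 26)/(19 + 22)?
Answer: -688/41 ≈ -16.780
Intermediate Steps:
v = 43/41 ≈ 1.0488
(r + h(0, w))*v = (-15 - 1)*(43/41) = -16*43/41 = -688/41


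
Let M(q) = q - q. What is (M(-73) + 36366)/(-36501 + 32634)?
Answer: -12122/1289 ≈ -9.4042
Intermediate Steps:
M(q) = 0
(M(-73) + 36366)/(-36501 + 32634) = (0 + 36366)/(-36501 + 32634) = 36366/(-3867) = 36366*(-1/3867) = -12122/1289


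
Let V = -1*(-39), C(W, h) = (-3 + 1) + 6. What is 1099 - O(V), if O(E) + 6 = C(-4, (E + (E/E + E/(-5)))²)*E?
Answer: 949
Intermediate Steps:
C(W, h) = 4 (C(W, h) = -2 + 6 = 4)
V = 39
O(E) = -6 + 4*E
1099 - O(V) = 1099 - (-6 + 4*39) = 1099 - (-6 + 156) = 1099 - 1*150 = 1099 - 150 = 949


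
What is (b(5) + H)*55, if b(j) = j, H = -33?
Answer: -1540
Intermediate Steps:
(b(5) + H)*55 = (5 - 33)*55 = -28*55 = -1540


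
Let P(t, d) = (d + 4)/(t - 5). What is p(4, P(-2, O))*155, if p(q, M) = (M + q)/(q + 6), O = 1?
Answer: 713/14 ≈ 50.929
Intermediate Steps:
P(t, d) = (4 + d)/(-5 + t)
p(q, M) = (M + q)/(6 + q)
p(4, P(-2, O))*155 = (((4 + 1)/(-5 - 2) + 4)/(6 + 4))*155 = ((5/(-7) + 4)/10)*155 = ((-1/7*5 + 4)/10)*155 = ((-5/7 + 4)/10)*155 = ((1/10)*(23/7))*155 = (23/70)*155 = 713/14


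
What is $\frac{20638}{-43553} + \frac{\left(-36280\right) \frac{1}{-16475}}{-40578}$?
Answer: $- \frac{1379854848974}{2911616262015} \approx -0.47391$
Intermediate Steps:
$\frac{20638}{-43553} + \frac{\left(-36280\right) \frac{1}{-16475}}{-40578} = 20638 \left(- \frac{1}{43553}\right) + \left(-36280\right) \left(- \frac{1}{16475}\right) \left(- \frac{1}{40578}\right) = - \frac{20638}{43553} + \frac{7256}{3295} \left(- \frac{1}{40578}\right) = - \frac{20638}{43553} - \frac{3628}{66852255} = - \frac{1379854848974}{2911616262015}$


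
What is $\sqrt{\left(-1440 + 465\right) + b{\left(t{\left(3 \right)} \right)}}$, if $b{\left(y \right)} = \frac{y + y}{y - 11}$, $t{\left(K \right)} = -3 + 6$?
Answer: $\frac{i \sqrt{3903}}{2} \approx 31.237 i$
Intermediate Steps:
$t{\left(K \right)} = 3$
$b{\left(y \right)} = \frac{2 y}{-11 + y}$
$\sqrt{\left(-1440 + 465\right) + b{\left(t{\left(3 \right)} \right)}} = \sqrt{\left(-1440 + 465\right) + 2 \cdot 3 \frac{1}{-11 + 3}} = \sqrt{-975 + 2 \cdot 3 \frac{1}{-8}} = \sqrt{-975 + 2 \cdot 3 \left(- \frac{1}{8}\right)} = \sqrt{-975 - \frac{3}{4}} = \sqrt{- \frac{3903}{4}} = \frac{i \sqrt{3903}}{2}$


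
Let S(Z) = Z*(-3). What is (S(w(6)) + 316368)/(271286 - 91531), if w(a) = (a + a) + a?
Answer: 316314/179755 ≈ 1.7597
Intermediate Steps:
w(a) = 3*a (w(a) = 2*a + a = 3*a)
S(Z) = -3*Z
(S(w(6)) + 316368)/(271286 - 91531) = (-9*6 + 316368)/(271286 - 91531) = (-3*18 + 316368)/179755 = (-54 + 316368)*(1/179755) = 316314*(1/179755) = 316314/179755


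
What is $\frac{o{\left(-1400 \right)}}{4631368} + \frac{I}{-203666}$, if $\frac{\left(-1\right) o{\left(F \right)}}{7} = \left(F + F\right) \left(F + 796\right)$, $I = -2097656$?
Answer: $\frac{65213725884}{8421894599} \approx 7.7434$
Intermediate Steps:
$o{\left(F \right)} = - 14 F \left(796 + F\right)$ ($o{\left(F \right)} = - 7 \left(F + F\right) \left(F + 796\right) = - 7 \cdot 2 F \left(796 + F\right) = - 14 F \left(796 + F\right)$)
$\frac{o{\left(-1400 \right)}}{4631368} + \frac{I}{-203666} = \frac{\left(-14\right) \left(-1400\right) \left(796 - 1400\right)}{4631368} - \frac{2097656}{-203666} = \left(-14\right) \left(-1400\right) \left(-604\right) \frac{1}{4631368} - - \frac{1048828}{101833} = \left(-11838400\right) \frac{1}{4631368} + \frac{1048828}{101833} = - \frac{211400}{82703} + \frac{1048828}{101833} = \frac{65213725884}{8421894599}$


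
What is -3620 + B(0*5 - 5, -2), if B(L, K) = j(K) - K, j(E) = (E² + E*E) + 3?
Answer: -3607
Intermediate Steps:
j(E) = 3 + 2*E² (j(E) = (E² + E²) + 3 = 2*E² + 3 = 3 + 2*E²)
B(L, K) = 3 - K + 2*K² (B(L, K) = (3 + 2*K²) - K = 3 - K + 2*K²)
-3620 + B(0*5 - 5, -2) = -3620 + (3 - 1*(-2) + 2*(-2)²) = -3620 + (3 + 2 + 2*4) = -3620 + (3 + 2 + 8) = -3620 + 13 = -3607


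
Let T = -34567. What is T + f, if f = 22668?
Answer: -11899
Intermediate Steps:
T + f = -34567 + 22668 = -11899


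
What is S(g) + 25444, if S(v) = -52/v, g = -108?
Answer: 687001/27 ≈ 25444.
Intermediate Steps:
S(g) + 25444 = -52/(-108) + 25444 = -52*(-1/108) + 25444 = 13/27 + 25444 = 687001/27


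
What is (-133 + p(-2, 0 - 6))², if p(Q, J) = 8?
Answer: 15625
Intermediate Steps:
(-133 + p(-2, 0 - 6))² = (-133 + 8)² = (-125)² = 15625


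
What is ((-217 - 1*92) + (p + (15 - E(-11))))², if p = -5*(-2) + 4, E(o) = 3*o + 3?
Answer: 62500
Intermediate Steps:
E(o) = 3 + 3*o
p = 14 (p = 10 + 4 = 14)
((-217 - 1*92) + (p + (15 - E(-11))))² = ((-217 - 1*92) + (14 + (15 - (3 + 3*(-11)))))² = ((-217 - 92) + (14 + (15 - (3 - 33))))² = (-309 + (14 + (15 - 1*(-30))))² = (-309 + (14 + (15 + 30)))² = (-309 + (14 + 45))² = (-309 + 59)² = (-250)² = 62500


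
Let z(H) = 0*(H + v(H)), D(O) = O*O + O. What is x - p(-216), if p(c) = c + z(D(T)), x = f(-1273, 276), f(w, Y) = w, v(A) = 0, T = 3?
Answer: -1057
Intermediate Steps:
D(O) = O + O² (D(O) = O² + O = O + O²)
z(H) = 0 (z(H) = 0*(H + 0) = 0*H = 0)
x = -1273
p(c) = c (p(c) = c + 0 = c)
x - p(-216) = -1273 - 1*(-216) = -1273 + 216 = -1057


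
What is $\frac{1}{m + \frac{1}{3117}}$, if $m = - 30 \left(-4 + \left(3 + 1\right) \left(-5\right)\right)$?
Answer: $\frac{3117}{2244241} \approx 0.0013889$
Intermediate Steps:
$m = 720$ ($m = - 30 \left(-4 + 4 \left(-5\right)\right) = - 30 \left(-4 - 20\right) = \left(-30\right) \left(-24\right) = 720$)
$\frac{1}{m + \frac{1}{3117}} = \frac{1}{720 + \frac{1}{3117}} = \frac{1}{\frac{2244241}{3117}} = \frac{3117}{2244241}$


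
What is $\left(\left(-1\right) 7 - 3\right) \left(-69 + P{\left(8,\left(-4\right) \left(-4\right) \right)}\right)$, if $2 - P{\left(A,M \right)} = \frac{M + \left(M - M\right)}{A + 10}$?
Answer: $\frac{6110}{9} \approx 678.89$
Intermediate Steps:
$P{\left(A,M \right)} = 2 - \frac{M}{10 + A}$ ($P{\left(A,M \right)} = 2 - \frac{M + \left(M - M\right)}{A + 10} = 2 - \frac{M + 0}{10 + A} = 2 - \frac{M}{10 + A}$)
$\left(\left(-1\right) 7 - 3\right) \left(-69 + P{\left(8,\left(-4\right) \left(-4\right) \right)}\right) = \left(\left(-1\right) 7 - 3\right) \left(-69 + \frac{20 - \left(-4\right) \left(-4\right) + 2 \cdot 8}{10 + 8}\right) = \left(-7 - 3\right) \left(-69 + \frac{20 - 16 + 16}{18}\right) = - 10 \left(-69 + \frac{20 - 16 + 16}{18}\right) = - 10 \left(-69 + \frac{1}{18} \cdot 20\right) = - 10 \left(-69 + \frac{10}{9}\right) = \left(-10\right) \left(- \frac{611}{9}\right) = \frac{6110}{9}$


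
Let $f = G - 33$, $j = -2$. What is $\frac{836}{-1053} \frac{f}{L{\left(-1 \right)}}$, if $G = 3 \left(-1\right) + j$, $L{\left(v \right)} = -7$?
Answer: $- \frac{31768}{7371} \approx -4.3099$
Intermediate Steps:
$G = -5$ ($G = 3 \left(-1\right) - 2 = -3 - 2 = -5$)
$f = -38$ ($f = -5 - 33 = -38$)
$\frac{836}{-1053} \frac{f}{L{\left(-1 \right)}} = \frac{836}{-1053} \left(- \frac{38}{-7}\right) = 836 \left(- \frac{1}{1053}\right) \left(\left(-38\right) \left(- \frac{1}{7}\right)\right) = \left(- \frac{836}{1053}\right) \frac{38}{7} = - \frac{31768}{7371}$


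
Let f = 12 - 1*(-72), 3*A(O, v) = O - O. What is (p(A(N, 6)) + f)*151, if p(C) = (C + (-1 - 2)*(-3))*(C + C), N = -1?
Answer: 12684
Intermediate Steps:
A(O, v) = 0 (A(O, v) = (O - O)/3 = (⅓)*0 = 0)
p(C) = 2*C*(9 + C) (p(C) = (C - 3*(-3))*(2*C) = (C + 9)*(2*C) = (9 + C)*(2*C) = 2*C*(9 + C))
f = 84 (f = 12 + 72 = 84)
(p(A(N, 6)) + f)*151 = (2*0*(9 + 0) + 84)*151 = (2*0*9 + 84)*151 = (0 + 84)*151 = 84*151 = 12684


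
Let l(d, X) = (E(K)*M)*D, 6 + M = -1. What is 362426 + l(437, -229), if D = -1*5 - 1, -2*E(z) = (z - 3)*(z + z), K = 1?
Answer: 362510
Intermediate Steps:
E(z) = -z*(-3 + z) (E(z) = -(z - 3)*(z + z)/2 = -(-3 + z)*2*z/2 = -z*(-3 + z))
M = -7 (M = -6 - 1 = -7)
D = -6 (D = -5 - 1 = -6)
l(d, X) = 84 (l(d, X) = ((1*(3 - 1*1))*(-7))*(-6) = ((1*(3 - 1))*(-7))*(-6) = ((1*2)*(-7))*(-6) = (2*(-7))*(-6) = -14*(-6) = 84)
362426 + l(437, -229) = 362426 + 84 = 362510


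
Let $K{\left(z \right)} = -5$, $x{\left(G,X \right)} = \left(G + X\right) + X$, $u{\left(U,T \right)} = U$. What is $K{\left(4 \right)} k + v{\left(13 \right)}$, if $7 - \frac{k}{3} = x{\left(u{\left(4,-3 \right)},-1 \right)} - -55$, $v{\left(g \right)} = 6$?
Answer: $756$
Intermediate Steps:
$x{\left(G,X \right)} = G + 2 X$
$k = -150$ ($k = 21 - 3 \left(\left(4 + 2 \left(-1\right)\right) - -55\right) = 21 - 3 \left(\left(4 - 2\right) + 55\right) = 21 - 3 \left(2 + 55\right) = 21 - 171 = -150$)
$K{\left(4 \right)} k + v{\left(13 \right)} = \left(-5\right) \left(-150\right) + 6 = 750 + 6 = 756$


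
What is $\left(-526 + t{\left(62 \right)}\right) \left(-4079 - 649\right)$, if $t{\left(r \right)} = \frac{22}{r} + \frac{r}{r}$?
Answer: $\frac{76896192}{31} \approx 2.4805 \cdot 10^{6}$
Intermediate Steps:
$t{\left(r \right)} = 1 + \frac{22}{r}$ ($t{\left(r \right)} = \frac{22}{r} + 1 = 1 + \frac{22}{r}$)
$\left(-526 + t{\left(62 \right)}\right) \left(-4079 - 649\right) = \left(-526 + \frac{22 + 62}{62}\right) \left(-4079 - 649\right) = \left(-526 + \frac{1}{62} \cdot 84\right) \left(-4728\right) = \left(-526 + \frac{42}{31}\right) \left(-4728\right) = \left(- \frac{16264}{31}\right) \left(-4728\right) = \frac{76896192}{31}$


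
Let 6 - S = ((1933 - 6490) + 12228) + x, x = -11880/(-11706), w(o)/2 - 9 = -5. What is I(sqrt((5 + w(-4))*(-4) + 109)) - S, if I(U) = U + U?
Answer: 14956395/1951 + 2*sqrt(57) ≈ 7681.1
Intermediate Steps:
w(o) = 8 (w(o) = 18 + 2*(-5) = 18 - 10 = 8)
x = 1980/1951 (x = -11880*(-1/11706) = 1980/1951 ≈ 1.0149)
I(U) = 2*U
S = -14956395/1951 (S = 6 - (((1933 - 6490) + 12228) + 1980/1951) = 6 - ((-4557 + 12228) + 1980/1951) = 6 - (7671 + 1980/1951) = 6 - 1*14968101/1951 = 6 - 14968101/1951 = -14956395/1951 ≈ -7666.0)
I(sqrt((5 + w(-4))*(-4) + 109)) - S = 2*sqrt((5 + 8)*(-4) + 109) - 1*(-14956395/1951) = 2*sqrt(13*(-4) + 109) + 14956395/1951 = 2*sqrt(-52 + 109) + 14956395/1951 = 2*sqrt(57) + 14956395/1951 = 14956395/1951 + 2*sqrt(57)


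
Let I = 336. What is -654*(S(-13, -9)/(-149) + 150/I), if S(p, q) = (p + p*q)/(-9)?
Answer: -4289041/12516 ≈ -342.68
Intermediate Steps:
S(p, q) = -p/9 - p*q/9 (S(p, q) = (p + p*q)*(-⅑) = -p/9 - p*q/9)
-654*(S(-13, -9)/(-149) + 150/I) = -654*(-⅑*(-13)*(1 - 9)/(-149) + 150/336) = -654*(-⅑*(-13)*(-8)*(-1/149) + 150*(1/336)) = -654*(-104/9*(-1/149) + 25/56) = -654*(104/1341 + 25/56) = -654*39349/75096 = -4289041/12516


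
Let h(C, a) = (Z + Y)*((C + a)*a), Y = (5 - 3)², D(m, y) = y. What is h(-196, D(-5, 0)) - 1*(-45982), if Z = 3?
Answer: 45982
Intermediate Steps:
Y = 4 (Y = 2² = 4)
h(C, a) = 7*a*(C + a) (h(C, a) = (3 + 4)*((C + a)*a) = 7*(a*(C + a)) = 7*a*(C + a))
h(-196, D(-5, 0)) - 1*(-45982) = 7*0*(-196 + 0) - 1*(-45982) = 7*0*(-196) + 45982 = 0 + 45982 = 45982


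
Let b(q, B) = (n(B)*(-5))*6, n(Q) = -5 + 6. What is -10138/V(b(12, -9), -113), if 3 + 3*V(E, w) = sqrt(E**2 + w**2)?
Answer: -45621/6830 - 15207*sqrt(13669)/6830 ≈ -266.99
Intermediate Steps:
n(Q) = 1
b(q, B) = -30 (b(q, B) = (1*(-5))*6 = -5*6 = -30)
V(E, w) = -1 + sqrt(E**2 + w**2)/3
-10138/V(b(12, -9), -113) = -10138/(-1 + sqrt((-30)**2 + (-113)**2)/3) = -10138/(-1 + sqrt(900 + 12769)/3) = -10138/(-1 + sqrt(13669)/3)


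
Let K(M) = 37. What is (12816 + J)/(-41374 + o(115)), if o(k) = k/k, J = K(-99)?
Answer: -12853/41373 ≈ -0.31066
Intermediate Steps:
J = 37
o(k) = 1
(12816 + J)/(-41374 + o(115)) = (12816 + 37)/(-41374 + 1) = 12853/(-41373) = 12853*(-1/41373) = -12853/41373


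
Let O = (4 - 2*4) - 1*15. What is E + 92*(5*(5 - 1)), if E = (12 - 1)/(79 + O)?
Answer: 110411/60 ≈ 1840.2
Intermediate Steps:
O = -19 (O = (4 - 8) - 15 = -4 - 15 = -19)
E = 11/60 (E = (12 - 1)/(79 - 19) = 11/60 ≈ 0.18333)
E + 92*(5*(5 - 1)) = 11/60 + 92*(5*(5 - 1)) = 11/60 + 92*(5*4) = 11/60 + 92*20 = 11/60 + 1840 = 110411/60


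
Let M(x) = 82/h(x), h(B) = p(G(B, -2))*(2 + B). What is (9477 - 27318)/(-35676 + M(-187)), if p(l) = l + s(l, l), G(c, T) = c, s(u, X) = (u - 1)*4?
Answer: 3099249315/6197456258 ≈ 0.50008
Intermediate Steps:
s(u, X) = -4 + 4*u (s(u, X) = (-1 + u)*4 = -4 + 4*u)
p(l) = -4 + 5*l (p(l) = l + (-4 + 4*l) = -4 + 5*l)
h(B) = (-4 + 5*B)*(2 + B)
M(x) = 82/((-4 + 5*x)*(2 + x)) (M(x) = 82/(((-4 + 5*x)*(2 + x))) = 82*(1/((-4 + 5*x)*(2 + x))) = 82/((-4 + 5*x)*(2 + x)))
(9477 - 27318)/(-35676 + M(-187)) = (9477 - 27318)/(-35676 + 82/((-4 + 5*(-187))*(2 - 187))) = -17841/(-35676 + 82/(-4 - 935*(-185))) = -17841/(-35676 + 82*(-1/185)/(-939)) = -17841/(-35676 + 82*(-1/939)*(-1/185)) = -17841/(-35676 + 82/173715) = -17841/(-6197456258/173715) = -17841*(-173715/6197456258) = 3099249315/6197456258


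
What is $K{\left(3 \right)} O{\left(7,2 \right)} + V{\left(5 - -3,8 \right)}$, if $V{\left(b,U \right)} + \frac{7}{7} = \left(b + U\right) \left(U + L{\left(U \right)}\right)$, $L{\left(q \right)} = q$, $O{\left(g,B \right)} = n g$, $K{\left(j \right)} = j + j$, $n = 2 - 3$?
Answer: $213$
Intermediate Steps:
$n = -1$ ($n = 2 - 3 = -1$)
$K{\left(j \right)} = 2 j$
$O{\left(g,B \right)} = - g$
$V{\left(b,U \right)} = -1 + 2 U \left(U + b\right)$ ($V{\left(b,U \right)} = -1 + \left(b + U\right) \left(U + U\right) = -1 + \left(U + b\right) 2 U = -1 + 2 U \left(U + b\right)$)
$K{\left(3 \right)} O{\left(7,2 \right)} + V{\left(5 - -3,8 \right)} = 2 \cdot 3 \left(\left(-1\right) 7\right) + \left(-1 + 2 \cdot 8^{2} + 2 \cdot 8 \left(5 - -3\right)\right) = 6 \left(-7\right) + \left(-1 + 2 \cdot 64 + 2 \cdot 8 \left(5 + 3\right)\right) = -42 + \left(-1 + 128 + 2 \cdot 8 \cdot 8\right) = -42 + \left(-1 + 128 + 128\right) = -42 + 255 = 213$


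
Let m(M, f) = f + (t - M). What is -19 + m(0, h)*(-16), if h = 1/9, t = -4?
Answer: 389/9 ≈ 43.222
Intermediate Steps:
h = ⅑ ≈ 0.11111
m(M, f) = -4 + f - M (m(M, f) = f + (-4 - M) = -4 + f - M)
-19 + m(0, h)*(-16) = -19 + (-4 + ⅑ - 1*0)*(-16) = -19 + (-4 + ⅑ + 0)*(-16) = -19 - 35/9*(-16) = -19 + 560/9 = 389/9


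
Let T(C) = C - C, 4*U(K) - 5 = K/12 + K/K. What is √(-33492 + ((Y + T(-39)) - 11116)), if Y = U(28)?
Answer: I*√1605813/6 ≈ 211.2*I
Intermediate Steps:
U(K) = 3/2 + K/48 (U(K) = 5/4 + (K/12 + K/K)/4 = 5/4 + (K*(1/12) + 1)/4 = 5/4 + (K/12 + 1)/4 = 5/4 + (1 + K/12)/4 = 5/4 + (¼ + K/48) = 3/2 + K/48)
Y = 25/12 (Y = 3/2 + (1/48)*28 = 3/2 + 7/12 = 25/12 ≈ 2.0833)
T(C) = 0
√(-33492 + ((Y + T(-39)) - 11116)) = √(-33492 + ((25/12 + 0) - 11116)) = √(-33492 + (25/12 - 11116)) = √(-33492 - 133367/12) = √(-535271/12) = I*√1605813/6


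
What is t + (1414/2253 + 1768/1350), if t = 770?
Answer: 391314284/506925 ≈ 771.94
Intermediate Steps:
t + (1414/2253 + 1768/1350) = 770 + (1414/2253 + 1768/1350) = 770 + (1414*(1/2253) + 1768*(1/1350)) = 770 + (1414/2253 + 884/675) = 770 + 982034/506925 = 391314284/506925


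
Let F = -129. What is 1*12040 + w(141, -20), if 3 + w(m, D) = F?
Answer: 11908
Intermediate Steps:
w(m, D) = -132 (w(m, D) = -3 - 129 = -132)
1*12040 + w(141, -20) = 1*12040 - 132 = 12040 - 132 = 11908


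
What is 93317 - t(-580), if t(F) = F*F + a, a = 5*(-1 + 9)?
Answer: -243123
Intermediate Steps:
a = 40 (a = 5*8 = 40)
t(F) = 40 + F² (t(F) = F*F + 40 = F² + 40 = 40 + F²)
93317 - t(-580) = 93317 - (40 + (-580)²) = 93317 - (40 + 336400) = 93317 - 1*336440 = 93317 - 336440 = -243123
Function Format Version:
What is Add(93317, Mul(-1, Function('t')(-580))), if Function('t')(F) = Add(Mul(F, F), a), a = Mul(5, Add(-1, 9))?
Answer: -243123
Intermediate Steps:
a = 40 (a = Mul(5, 8) = 40)
Function('t')(F) = Add(40, Pow(F, 2)) (Function('t')(F) = Add(Mul(F, F), 40) = Add(Pow(F, 2), 40) = Add(40, Pow(F, 2)))
Add(93317, Mul(-1, Function('t')(-580))) = Add(93317, Mul(-1, Add(40, Pow(-580, 2)))) = Add(93317, Mul(-1, Add(40, 336400))) = Add(93317, Mul(-1, 336440)) = Add(93317, -336440) = -243123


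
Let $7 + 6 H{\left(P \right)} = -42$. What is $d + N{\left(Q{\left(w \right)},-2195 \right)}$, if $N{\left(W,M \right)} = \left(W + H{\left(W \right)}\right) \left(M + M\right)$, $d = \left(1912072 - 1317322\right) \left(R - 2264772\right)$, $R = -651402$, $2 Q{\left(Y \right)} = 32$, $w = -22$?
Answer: $- \frac{5203183562665}{3} \approx -1.7344 \cdot 10^{12}$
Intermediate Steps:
$Q{\left(Y \right)} = 16$ ($Q{\left(Y \right)} = \frac{1}{2} \cdot 32 = 16$)
$H{\left(P \right)} = - \frac{49}{6}$ ($H{\left(P \right)} = - \frac{7}{6} + \frac{1}{6} \left(-42\right) = - \frac{7}{6} - 7 = - \frac{49}{6}$)
$d = -1734394486500$ ($d = \left(1912072 - 1317322\right) \left(-651402 - 2264772\right) = 594750 \left(-2916174\right) = -1734394486500$)
$N{\left(W,M \right)} = 2 M \left(- \frac{49}{6} + W\right)$ ($N{\left(W,M \right)} = \left(W - \frac{49}{6}\right) \left(M + M\right) = \left(- \frac{49}{6} + W\right) 2 M = 2 M \left(- \frac{49}{6} + W\right)$)
$d + N{\left(Q{\left(w \right)},-2195 \right)} = -1734394486500 + \frac{1}{3} \left(-2195\right) \left(-49 + 6 \cdot 16\right) = -1734394486500 + \frac{1}{3} \left(-2195\right) \left(-49 + 96\right) = -1734394486500 + \frac{1}{3} \left(-2195\right) 47 = -1734394486500 - \frac{103165}{3} = - \frac{5203183562665}{3}$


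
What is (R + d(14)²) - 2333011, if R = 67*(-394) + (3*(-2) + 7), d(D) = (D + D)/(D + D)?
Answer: -2359407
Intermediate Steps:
d(D) = 1 (d(D) = (2*D)/((2*D)) = (2*D)*(1/(2*D)) = 1)
R = -26397 (R = -26398 + (-6 + 7) = -26398 + 1 = -26397)
(R + d(14)²) - 2333011 = (-26397 + 1²) - 2333011 = (-26397 + 1) - 2333011 = -26396 - 2333011 = -2359407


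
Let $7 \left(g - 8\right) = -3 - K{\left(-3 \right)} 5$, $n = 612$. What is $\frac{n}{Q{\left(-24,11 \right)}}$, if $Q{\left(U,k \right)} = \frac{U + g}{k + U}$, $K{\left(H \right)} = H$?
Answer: $\frac{13923}{25} \approx 556.92$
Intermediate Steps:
$g = \frac{68}{7}$ ($g = 8 + \frac{-3 - \left(-3\right) 5}{7} = 8 + \frac{-3 - -15}{7} = 8 + \frac{-3 + 15}{7} = 8 + \frac{1}{7} \cdot 12 = 8 + \frac{12}{7} = \frac{68}{7} \approx 9.7143$)
$Q{\left(U,k \right)} = \frac{\frac{68}{7} + U}{U + k}$ ($Q{\left(U,k \right)} = \frac{U + \frac{68}{7}}{k + U} = \frac{\frac{68}{7} + U}{U + k}$)
$\frac{n}{Q{\left(-24,11 \right)}} = \frac{612}{\frac{1}{-24 + 11} \left(\frac{68}{7} - 24\right)} = \frac{612}{\frac{1}{-13} \left(- \frac{100}{7}\right)} = \frac{612}{\left(- \frac{1}{13}\right) \left(- \frac{100}{7}\right)} = \frac{612}{\frac{100}{91}} = 612 \cdot \frac{91}{100} = \frac{13923}{25}$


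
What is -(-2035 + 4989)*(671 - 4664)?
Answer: 11795322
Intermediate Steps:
-(-2035 + 4989)*(671 - 4664) = -2954*(-3993) = -1*(-11795322) = 11795322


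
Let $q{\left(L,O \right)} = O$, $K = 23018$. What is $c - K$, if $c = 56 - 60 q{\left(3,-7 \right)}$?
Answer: $-22542$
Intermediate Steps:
$c = 476$ ($c = 56 - -420 = 56 + 420 = 476$)
$c - K = 476 - 23018 = -22542$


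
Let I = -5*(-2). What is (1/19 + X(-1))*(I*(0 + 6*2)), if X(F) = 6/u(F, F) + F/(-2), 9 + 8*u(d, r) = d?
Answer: -9684/19 ≈ -509.68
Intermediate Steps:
u(d, r) = -9/8 + d/8
X(F) = 6/(-9/8 + F/8) - F/2 (X(F) = 6/(-9/8 + F/8) + F/(-2) = 6/(-9/8 + F/8) + F*(-½) = 6/(-9/8 + F/8) - F/2)
I = 10
(1/19 + X(-1))*(I*(0 + 6*2)) = (1/19 + (96 - 1*(-1)*(-9 - 1))/(2*(-9 - 1)))*(10*(0 + 6*2)) = (1/19 + (½)*(96 - 1*(-1)*(-10))/(-10))*(10*(0 + 12)) = (1/19 + (½)*(-⅒)*(96 - 10))*(10*12) = (1/19 + (½)*(-⅒)*86)*120 = (1/19 - 43/10)*120 = -807/190*120 = -9684/19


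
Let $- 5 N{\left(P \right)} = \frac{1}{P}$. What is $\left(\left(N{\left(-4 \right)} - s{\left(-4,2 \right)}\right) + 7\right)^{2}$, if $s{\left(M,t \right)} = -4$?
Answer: $\frac{48841}{400} \approx 122.1$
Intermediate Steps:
$N{\left(P \right)} = - \frac{1}{5 P}$
$\left(\left(N{\left(-4 \right)} - s{\left(-4,2 \right)}\right) + 7\right)^{2} = \left(\left(- \frac{1}{5 \left(-4\right)} - -4\right) + 7\right)^{2} = \left(\left(\left(- \frac{1}{5}\right) \left(- \frac{1}{4}\right) + 4\right) + 7\right)^{2} = \left(\left(\frac{1}{20} + 4\right) + 7\right)^{2} = \left(\frac{81}{20} + 7\right)^{2} = \left(\frac{221}{20}\right)^{2} = \frac{48841}{400}$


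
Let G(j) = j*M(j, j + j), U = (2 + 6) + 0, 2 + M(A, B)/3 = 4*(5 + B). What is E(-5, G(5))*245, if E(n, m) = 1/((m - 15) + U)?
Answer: 245/863 ≈ 0.28389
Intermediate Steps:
M(A, B) = 54 + 12*B (M(A, B) = -6 + 3*(4*(5 + B)) = -6 + 3*(20 + 4*B) = -6 + (60 + 12*B) = 54 + 12*B)
U = 8 (U = 8 + 0 = 8)
G(j) = j*(54 + 24*j) (G(j) = j*(54 + 12*(j + j)) = j*(54 + 12*(2*j)) = j*(54 + 24*j))
E(n, m) = 1/(-7 + m) (E(n, m) = 1/((m - 15) + 8) = 1/((-15 + m) + 8) = 1/(-7 + m))
E(-5, G(5))*245 = 245/(-7 + 6*5*(9 + 4*5)) = 245/(-7 + 6*5*(9 + 20)) = 245/(-7 + 6*5*29) = 245/(-7 + 870) = 245/863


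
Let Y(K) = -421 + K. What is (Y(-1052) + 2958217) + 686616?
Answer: 3643360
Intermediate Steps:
(Y(-1052) + 2958217) + 686616 = ((-421 - 1052) + 2958217) + 686616 = (-1473 + 2958217) + 686616 = 2956744 + 686616 = 3643360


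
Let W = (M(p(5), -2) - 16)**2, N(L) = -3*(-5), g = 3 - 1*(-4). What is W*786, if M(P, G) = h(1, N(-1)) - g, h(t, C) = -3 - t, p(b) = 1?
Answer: 572994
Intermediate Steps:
g = 7 (g = 3 + 4 = 7)
N(L) = 15
M(P, G) = -11 (M(P, G) = (-3 - 1*1) - 1*7 = (-3 - 1) - 7 = -4 - 7 = -11)
W = 729 (W = (-11 - 16)**2 = (-27)**2 = 729)
W*786 = 729*786 = 572994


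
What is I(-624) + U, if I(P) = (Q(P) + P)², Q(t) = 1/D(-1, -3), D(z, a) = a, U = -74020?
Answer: 2841949/9 ≈ 3.1577e+5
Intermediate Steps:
Q(t) = -⅓ (Q(t) = 1/(-3) = -⅓)
I(P) = (-⅓ + P)²
I(-624) + U = (-1 + 3*(-624))²/9 - 74020 = (-1 - 1872)²/9 - 74020 = (⅑)*(-1873)² - 74020 = (⅑)*3508129 - 74020 = 3508129/9 - 74020 = 2841949/9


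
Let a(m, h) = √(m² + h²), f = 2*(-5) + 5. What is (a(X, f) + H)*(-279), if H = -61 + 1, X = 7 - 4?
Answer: 16740 - 279*√34 ≈ 15113.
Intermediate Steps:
X = 3
f = -5 (f = -10 + 5 = -5)
a(m, h) = √(h² + m²)
H = -60
(a(X, f) + H)*(-279) = (√((-5)² + 3²) - 60)*(-279) = (√(25 + 9) - 60)*(-279) = (√34 - 60)*(-279) = (-60 + √34)*(-279) = 16740 - 279*√34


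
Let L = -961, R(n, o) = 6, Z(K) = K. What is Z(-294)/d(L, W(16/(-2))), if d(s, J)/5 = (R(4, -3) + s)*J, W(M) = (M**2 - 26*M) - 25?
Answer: 294/1179425 ≈ 0.00024927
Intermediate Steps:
W(M) = -25 + M**2 - 26*M
d(s, J) = 5*J*(6 + s) (d(s, J) = 5*((6 + s)*J) = 5*(J*(6 + s)) = 5*J*(6 + s))
Z(-294)/d(L, W(16/(-2))) = -294*1/(5*(6 - 961)*(-25 + (16/(-2))**2 - 416/(-2))) = -294*(-1/(4775*(-25 + (16*(-1/2))**2 - 416*(-1)/2))) = -294*(-1/(4775*(-25 + (-8)**2 - 26*(-8)))) = -294*(-1/(4775*(-25 + 64 + 208))) = -294/(5*247*(-955)) = -294/(-1179425) = -294*(-1/1179425) = 294/1179425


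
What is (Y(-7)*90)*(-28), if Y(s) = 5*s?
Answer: 88200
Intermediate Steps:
(Y(-7)*90)*(-28) = ((5*(-7))*90)*(-28) = -35*90*(-28) = -3150*(-28) = 88200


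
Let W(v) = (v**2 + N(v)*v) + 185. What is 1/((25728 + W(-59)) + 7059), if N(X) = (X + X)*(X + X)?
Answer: -1/785063 ≈ -1.2738e-6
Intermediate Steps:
N(X) = 4*X**2 (N(X) = (2*X)*(2*X) = 4*X**2)
W(v) = 185 + v**2 + 4*v**3 (W(v) = (v**2 + (4*v**2)*v) + 185 = (v**2 + 4*v**3) + 185 = 185 + v**2 + 4*v**3)
1/((25728 + W(-59)) + 7059) = 1/((25728 + (185 + (-59)**2 + 4*(-59)**3)) + 7059) = 1/((25728 + (185 + 3481 + 4*(-205379))) + 7059) = 1/((25728 + (185 + 3481 - 821516)) + 7059) = 1/((25728 - 817850) + 7059) = 1/(-792122 + 7059) = 1/(-785063) = -1/785063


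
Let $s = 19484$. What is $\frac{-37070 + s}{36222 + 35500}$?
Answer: $- \frac{8793}{35861} \approx -0.2452$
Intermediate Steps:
$\frac{-37070 + s}{36222 + 35500} = \frac{-37070 + 19484}{36222 + 35500} = - \frac{17586}{71722} = \left(-17586\right) \frac{1}{71722} = - \frac{8793}{35861}$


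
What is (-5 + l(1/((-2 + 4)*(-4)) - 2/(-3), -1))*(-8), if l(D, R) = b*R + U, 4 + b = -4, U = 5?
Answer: -64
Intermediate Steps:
b = -8 (b = -4 - 4 = -8)
l(D, R) = 5 - 8*R (l(D, R) = -8*R + 5 = 5 - 8*R)
(-5 + l(1/((-2 + 4)*(-4)) - 2/(-3), -1))*(-8) = (-5 + (5 - 8*(-1)))*(-8) = (-5 + (5 + 8))*(-8) = (-5 + 13)*(-8) = 8*(-8) = -64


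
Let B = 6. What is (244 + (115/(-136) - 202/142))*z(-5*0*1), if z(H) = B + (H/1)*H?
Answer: 7002489/4828 ≈ 1450.4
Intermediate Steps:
z(H) = 6 + H**2 (z(H) = 6 + (H/1)*H = 6 + (H*1)*H = 6 + H*H = 6 + H**2)
(244 + (115/(-136) - 202/142))*z(-5*0*1) = (244 + (115/(-136) - 202/142))*(6 + (-5*0*1)**2) = (244 + (115*(-1/136) - 202*1/142))*(6 + (0*1)**2) = (244 + (-115/136 - 101/71))*(6 + 0**2) = (244 - 21901/9656)*(6 + 0) = (2334163/9656)*6 = 7002489/4828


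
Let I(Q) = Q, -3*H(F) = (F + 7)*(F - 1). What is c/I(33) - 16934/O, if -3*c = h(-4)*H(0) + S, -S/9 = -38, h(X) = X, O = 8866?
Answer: -630803/119691 ≈ -5.2703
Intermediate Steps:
H(F) = -(-1 + F)*(7 + F)/3 (H(F) = -(F + 7)*(F - 1)/3 = -(7 + F)*(-1 + F)/3 = -(-1 + F)*(7 + F)/3)
S = 342 (S = -9*(-38) = 342)
c = -998/9 (c = -(-4*(7/3 - 2*0 - ⅓*0²) + 342)/3 = -(-4*(7/3 + 0 - ⅓*0) + 342)/3 = -(-4*(7/3 + 0 + 0) + 342)/3 = -(-4*7/3 + 342)/3 = -(-28/3 + 342)/3 = -⅓*998/3 = -998/9 ≈ -110.89)
c/I(33) - 16934/O = -998/9/33 - 16934/8866 = -998/9*1/33 - 16934*1/8866 = -998/297 - 8467/4433 = -630803/119691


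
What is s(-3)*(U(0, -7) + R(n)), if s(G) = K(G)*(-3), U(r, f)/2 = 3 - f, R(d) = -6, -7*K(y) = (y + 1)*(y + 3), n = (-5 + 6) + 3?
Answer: 0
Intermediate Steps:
n = 4 (n = 1 + 3 = 4)
K(y) = -(1 + y)*(3 + y)/7 (K(y) = -(y + 1)*(y + 3)/7 = -(1 + y)*(3 + y)/7)
U(r, f) = 6 - 2*f (U(r, f) = 2*(3 - f) = 6 - 2*f)
s(G) = 9/7 + 3*G²/7 + 12*G/7 (s(G) = (-3/7 - 4*G/7 - G²/7)*(-3) = 9/7 + 3*G²/7 + 12*G/7)
s(-3)*(U(0, -7) + R(n)) = (9/7 + (3/7)*(-3)² + (12/7)*(-3))*((6 - 2*(-7)) - 6) = (9/7 + (3/7)*9 - 36/7)*((6 + 14) - 6) = (9/7 + 27/7 - 36/7)*(20 - 6) = 0*14 = 0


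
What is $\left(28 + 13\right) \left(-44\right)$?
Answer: $-1804$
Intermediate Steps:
$\left(28 + 13\right) \left(-44\right) = 41 \left(-44\right) = -1804$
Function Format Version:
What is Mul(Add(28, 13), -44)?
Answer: -1804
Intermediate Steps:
Mul(Add(28, 13), -44) = Mul(41, -44) = -1804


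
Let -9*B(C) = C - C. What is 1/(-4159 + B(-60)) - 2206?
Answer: -9174755/4159 ≈ -2206.0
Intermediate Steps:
B(C) = 0 (B(C) = -(C - C)/9 = -⅑*0 = 0)
1/(-4159 + B(-60)) - 2206 = 1/(-4159 + 0) - 2206 = 1/(-4159) - 2206 = -1/4159 - 2206 = -9174755/4159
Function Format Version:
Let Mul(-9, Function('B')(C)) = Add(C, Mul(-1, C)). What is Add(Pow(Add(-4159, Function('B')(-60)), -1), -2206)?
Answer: Rational(-9174755, 4159) ≈ -2206.0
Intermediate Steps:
Function('B')(C) = 0 (Function('B')(C) = Mul(Rational(-1, 9), Add(C, Mul(-1, C))) = Mul(Rational(-1, 9), 0) = 0)
Add(Pow(Add(-4159, Function('B')(-60)), -1), -2206) = Add(Pow(Add(-4159, 0), -1), -2206) = Add(Pow(-4159, -1), -2206) = Add(Rational(-1, 4159), -2206) = Rational(-9174755, 4159)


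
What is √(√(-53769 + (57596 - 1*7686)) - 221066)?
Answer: √(-221066 + I*√3859) ≈ 0.0661 + 470.18*I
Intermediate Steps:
√(√(-53769 + (57596 - 1*7686)) - 221066) = √(√(-53769 + (57596 - 7686)) - 221066) = √(√(-53769 + 49910) - 221066) = √(√(-3859) - 221066) = √(I*√3859 - 221066) = √(-221066 + I*√3859)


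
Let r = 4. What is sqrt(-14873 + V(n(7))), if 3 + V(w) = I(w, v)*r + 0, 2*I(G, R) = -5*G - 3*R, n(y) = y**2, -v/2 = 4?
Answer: 3*I*sqrt(1702) ≈ 123.77*I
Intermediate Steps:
v = -8 (v = -2*4 = -8)
I(G, R) = -5*G/2 - 3*R/2 (I(G, R) = (-5*G - 3*R)/2 = -5*G/2 - 3*R/2)
V(w) = 45 - 10*w (V(w) = -3 + ((-5*w/2 - 3/2*(-8))*4 + 0) = -3 + ((-5*w/2 + 12)*4 + 0) = -3 + ((12 - 5*w/2)*4 + 0) = -3 + ((48 - 10*w) + 0) = -3 + (48 - 10*w) = 45 - 10*w)
sqrt(-14873 + V(n(7))) = sqrt(-14873 + (45 - 10*7**2)) = sqrt(-14873 + (45 - 10*49)) = sqrt(-14873 + (45 - 490)) = sqrt(-14873 - 445) = sqrt(-15318) = 3*I*sqrt(1702)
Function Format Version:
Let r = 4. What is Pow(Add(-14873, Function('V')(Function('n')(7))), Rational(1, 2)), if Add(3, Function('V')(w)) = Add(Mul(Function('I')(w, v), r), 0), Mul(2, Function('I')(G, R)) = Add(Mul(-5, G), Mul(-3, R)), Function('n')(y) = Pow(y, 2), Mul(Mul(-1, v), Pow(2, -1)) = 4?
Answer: Mul(3, I, Pow(1702, Rational(1, 2))) ≈ Mul(123.77, I)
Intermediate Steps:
v = -8 (v = Mul(-2, 4) = -8)
Function('I')(G, R) = Add(Mul(Rational(-5, 2), G), Mul(Rational(-3, 2), R)) (Function('I')(G, R) = Mul(Rational(1, 2), Add(Mul(-5, G), Mul(-3, R))) = Add(Mul(Rational(-5, 2), G), Mul(Rational(-3, 2), R)))
Function('V')(w) = Add(45, Mul(-10, w)) (Function('V')(w) = Add(-3, Add(Mul(Add(Mul(Rational(-5, 2), w), Mul(Rational(-3, 2), -8)), 4), 0)) = Add(-3, Add(Mul(Add(Mul(Rational(-5, 2), w), 12), 4), 0)) = Add(-3, Add(Mul(Add(12, Mul(Rational(-5, 2), w)), 4), 0)) = Add(-3, Add(Add(48, Mul(-10, w)), 0)) = Add(-3, Add(48, Mul(-10, w))) = Add(45, Mul(-10, w)))
Pow(Add(-14873, Function('V')(Function('n')(7))), Rational(1, 2)) = Pow(Add(-14873, Add(45, Mul(-10, Pow(7, 2)))), Rational(1, 2)) = Pow(Add(-14873, Add(45, Mul(-10, 49))), Rational(1, 2)) = Pow(Add(-14873, Add(45, -490)), Rational(1, 2)) = Pow(Add(-14873, -445), Rational(1, 2)) = Pow(-15318, Rational(1, 2)) = Mul(3, I, Pow(1702, Rational(1, 2)))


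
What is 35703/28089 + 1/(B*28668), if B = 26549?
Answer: 3019310408965/2375414110572 ≈ 1.2711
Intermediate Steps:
35703/28089 + 1/(B*28668) = 35703/28089 + 1/(26549*28668) = 35703*(1/28089) + (1/26549)*(1/28668) = 3967/3121 + 1/761106732 = 3019310408965/2375414110572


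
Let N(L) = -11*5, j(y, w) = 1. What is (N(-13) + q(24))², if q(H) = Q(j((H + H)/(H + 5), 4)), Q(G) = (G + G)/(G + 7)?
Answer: 47961/16 ≈ 2997.6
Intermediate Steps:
Q(G) = 2*G/(7 + G) (Q(G) = (2*G)/(7 + G) = 2*G/(7 + G))
q(H) = ¼ (q(H) = 2*1/(7 + 1) = 2*1/8 = 2*1*(⅛) = ¼)
N(L) = -55
(N(-13) + q(24))² = (-55 + ¼)² = (-219/4)² = 47961/16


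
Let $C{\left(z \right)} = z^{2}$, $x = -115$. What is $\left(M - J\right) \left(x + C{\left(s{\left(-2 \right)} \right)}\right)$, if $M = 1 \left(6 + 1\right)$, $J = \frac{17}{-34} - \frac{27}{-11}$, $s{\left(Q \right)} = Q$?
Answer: $- \frac{12321}{22} \approx -560.04$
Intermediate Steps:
$J = \frac{43}{22}$ ($J = 17 \left(- \frac{1}{34}\right) - - \frac{27}{11} = - \frac{1}{2} + \frac{27}{11} = \frac{43}{22} \approx 1.9545$)
$M = 7$ ($M = 1 \cdot 7 = 7$)
$\left(M - J\right) \left(x + C{\left(s{\left(-2 \right)} \right)}\right) = \left(7 - \frac{43}{22}\right) \left(-115 + \left(-2\right)^{2}\right) = \left(7 - \frac{43}{22}\right) \left(-115 + 4\right) = \frac{111}{22} \left(-111\right) = - \frac{12321}{22}$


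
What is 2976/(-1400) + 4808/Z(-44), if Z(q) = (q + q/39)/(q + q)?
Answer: 1640358/175 ≈ 9373.5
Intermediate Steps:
Z(q) = 20/39 (Z(q) = (q + q*(1/39))/((2*q)) = (q + q/39)*(1/(2*q)) = (40*q/39)*(1/(2*q)) = 20/39)
2976/(-1400) + 4808/Z(-44) = 2976/(-1400) + 4808/(20/39) = 2976*(-1/1400) + 4808*(39/20) = -372/175 + 46878/5 = 1640358/175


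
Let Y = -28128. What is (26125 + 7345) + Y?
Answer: 5342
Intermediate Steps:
(26125 + 7345) + Y = (26125 + 7345) - 28128 = 33470 - 28128 = 5342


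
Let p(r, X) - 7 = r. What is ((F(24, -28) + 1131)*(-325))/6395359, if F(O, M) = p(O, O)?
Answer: -377650/6395359 ≈ -0.059051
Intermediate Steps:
p(r, X) = 7 + r
F(O, M) = 7 + O
((F(24, -28) + 1131)*(-325))/6395359 = (((7 + 24) + 1131)*(-325))/6395359 = ((31 + 1131)*(-325))*(1/6395359) = (1162*(-325))*(1/6395359) = -377650*1/6395359 = -377650/6395359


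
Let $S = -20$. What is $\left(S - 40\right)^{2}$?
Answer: $3600$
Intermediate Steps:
$\left(S - 40\right)^{2} = \left(-20 - 40\right)^{2} = \left(-60\right)^{2} = 3600$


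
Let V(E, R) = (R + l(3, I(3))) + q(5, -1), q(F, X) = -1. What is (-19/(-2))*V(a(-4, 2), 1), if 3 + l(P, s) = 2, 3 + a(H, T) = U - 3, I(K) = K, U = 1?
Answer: -19/2 ≈ -9.5000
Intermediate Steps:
a(H, T) = -5 (a(H, T) = -3 + (1 - 3) = -3 - 2 = -5)
l(P, s) = -1 (l(P, s) = -3 + 2 = -1)
V(E, R) = -2 + R (V(E, R) = (R - 1) - 1 = (-1 + R) - 1 = -2 + R)
(-19/(-2))*V(a(-4, 2), 1) = (-19/(-2))*(-2 + 1) = -½*(-19)*(-1) = (19/2)*(-1) = -19/2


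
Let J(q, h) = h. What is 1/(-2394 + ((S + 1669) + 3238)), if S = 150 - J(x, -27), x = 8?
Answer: 1/2690 ≈ 0.00037175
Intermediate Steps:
S = 177 (S = 150 - 1*(-27) = 150 + 27 = 177)
1/(-2394 + ((S + 1669) + 3238)) = 1/(-2394 + ((177 + 1669) + 3238)) = 1/(-2394 + (1846 + 3238)) = 1/(-2394 + 5084) = 1/2690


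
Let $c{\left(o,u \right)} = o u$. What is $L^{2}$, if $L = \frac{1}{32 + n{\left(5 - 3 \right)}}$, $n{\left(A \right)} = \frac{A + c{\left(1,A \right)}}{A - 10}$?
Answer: $\frac{4}{3969} \approx 0.0010078$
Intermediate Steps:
$n{\left(A \right)} = \frac{2 A}{-10 + A}$ ($n{\left(A \right)} = \frac{A + 1 A}{A - 10} = \frac{A + A}{-10 + A} = \frac{2 A}{-10 + A}$)
$L = \frac{2}{63}$ ($L = \frac{1}{32 + \frac{2 \left(5 - 3\right)}{-10 + \left(5 - 3\right)}} = \frac{1}{32 + 2 \cdot 2 \frac{1}{-10 + 2}} = \frac{1}{32 + 2 \cdot 2 \frac{1}{-8}} = \frac{1}{32 + 2 \cdot 2 \left(- \frac{1}{8}\right)} = \frac{1}{32 - \frac{1}{2}} = \frac{1}{\frac{63}{2}} = \frac{2}{63} \approx 0.031746$)
$L^{2} = \left(\frac{2}{63}\right)^{2} = \frac{4}{3969}$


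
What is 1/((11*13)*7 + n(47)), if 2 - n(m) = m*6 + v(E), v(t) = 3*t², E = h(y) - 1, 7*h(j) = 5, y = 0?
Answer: 49/35317 ≈ 0.0013874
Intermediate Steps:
h(j) = 5/7 (h(j) = (⅐)*5 = 5/7)
E = -2/7 (E = 5/7 - 1 = -2/7 ≈ -0.28571)
n(m) = 86/49 - 6*m (n(m) = 2 - (m*6 + 3*(-2/7)²) = 2 - (6*m + 3*(4/49)) = 2 - (6*m + 12/49) = 2 - (12/49 + 6*m) = 2 + (-12/49 - 6*m) = 86/49 - 6*m)
1/((11*13)*7 + n(47)) = 1/((11*13)*7 + (86/49 - 6*47)) = 1/(143*7 + (86/49 - 282)) = 1/(1001 - 13732/49) = 1/(35317/49) = 49/35317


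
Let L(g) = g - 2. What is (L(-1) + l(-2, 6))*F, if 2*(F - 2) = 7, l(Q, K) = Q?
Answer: -55/2 ≈ -27.500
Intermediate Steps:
F = 11/2 (F = 2 + (½)*7 = 2 + 7/2 = 11/2 ≈ 5.5000)
L(g) = -2 + g
(L(-1) + l(-2, 6))*F = ((-2 - 1) - 2)*(11/2) = (-3 - 2)*(11/2) = -5*11/2 = -55/2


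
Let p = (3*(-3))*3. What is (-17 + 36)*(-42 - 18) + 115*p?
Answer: -4245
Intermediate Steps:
p = -27 (p = -9*3 = -27)
(-17 + 36)*(-42 - 18) + 115*p = (-17 + 36)*(-42 - 18) + 115*(-27) = 19*(-60) - 3105 = -1140 - 3105 = -4245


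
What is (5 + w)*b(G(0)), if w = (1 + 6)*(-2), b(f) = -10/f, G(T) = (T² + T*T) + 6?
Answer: 15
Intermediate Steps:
G(T) = 6 + 2*T² (G(T) = (T² + T²) + 6 = 2*T² + 6 = 6 + 2*T²)
w = -14 (w = 7*(-2) = -14)
(5 + w)*b(G(0)) = (5 - 14)*(-10/(6 + 2*0²)) = -(-90)/(6 + 2*0) = -(-90)/(6 + 0) = -(-90)/6 = -9*(-5/3) = 15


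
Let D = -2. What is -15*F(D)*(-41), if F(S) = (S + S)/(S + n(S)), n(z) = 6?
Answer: -615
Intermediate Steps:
F(S) = 2*S/(6 + S) (F(S) = (S + S)/(S + 6) = (2*S)/(6 + S) = 2*S/(6 + S))
-15*F(D)*(-41) = -30*(-2)/(6 - 2)*(-41) = -30*(-2)/4*(-41) = -15*(-1)*(-41) = 15*(-41) = -615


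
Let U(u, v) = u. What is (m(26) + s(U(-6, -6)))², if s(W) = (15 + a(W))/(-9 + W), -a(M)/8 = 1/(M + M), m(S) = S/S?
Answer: 4/2025 ≈ 0.0019753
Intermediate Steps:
m(S) = 1
a(M) = -4/M (a(M) = -8/(M + M) = -8*1/(2*M) = -4/M)
s(W) = (15 - 4/W)/(-9 + W)
(m(26) + s(U(-6, -6)))² = (1 + (-4 + 15*(-6))/((-6)*(-9 - 6)))² = (1 - ⅙*(-4 - 90)/(-15))² = (1 - ⅙*(-1/15)*(-94))² = (1 - 47/45)² = (-2/45)² = 4/2025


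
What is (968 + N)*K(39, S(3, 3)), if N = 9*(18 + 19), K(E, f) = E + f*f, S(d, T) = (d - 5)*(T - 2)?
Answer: 55943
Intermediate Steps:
S(d, T) = (-5 + d)*(-2 + T)
K(E, f) = E + f**2
N = 333 (N = 9*37 = 333)
(968 + N)*K(39, S(3, 3)) = (968 + 333)*(39 + (10 - 5*3 - 2*3 + 3*3)**2) = 1301*(39 + (10 - 15 - 6 + 9)**2) = 1301*(39 + (-2)**2) = 1301*(39 + 4) = 1301*43 = 55943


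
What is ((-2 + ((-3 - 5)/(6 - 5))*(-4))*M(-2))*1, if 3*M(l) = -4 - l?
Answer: -20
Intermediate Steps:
M(l) = -4/3 - l/3 (M(l) = (-4 - l)/3 = -4/3 - l/3)
((-2 + ((-3 - 5)/(6 - 5))*(-4))*M(-2))*1 = ((-2 + ((-3 - 5)/(6 - 5))*(-4))*(-4/3 - ⅓*(-2)))*1 = ((-2 - 8/1*(-4))*(-4/3 + ⅔))*1 = ((-2 - 8*1*(-4))*(-⅔))*1 = ((-2 - 8*(-4))*(-⅔))*1 = ((-2 + 32)*(-⅔))*1 = (30*(-⅔))*1 = -20*1 = -20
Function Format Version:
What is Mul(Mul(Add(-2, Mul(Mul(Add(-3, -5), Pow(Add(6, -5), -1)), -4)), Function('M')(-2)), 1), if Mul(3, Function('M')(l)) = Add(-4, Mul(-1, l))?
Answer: -20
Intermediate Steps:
Function('M')(l) = Add(Rational(-4, 3), Mul(Rational(-1, 3), l)) (Function('M')(l) = Mul(Rational(1, 3), Add(-4, Mul(-1, l))) = Add(Rational(-4, 3), Mul(Rational(-1, 3), l)))
Mul(Mul(Add(-2, Mul(Mul(Add(-3, -5), Pow(Add(6, -5), -1)), -4)), Function('M')(-2)), 1) = Mul(Mul(Add(-2, Mul(Mul(Add(-3, -5), Pow(Add(6, -5), -1)), -4)), Add(Rational(-4, 3), Mul(Rational(-1, 3), -2))), 1) = Mul(Mul(Add(-2, Mul(Mul(-8, Pow(1, -1)), -4)), Add(Rational(-4, 3), Rational(2, 3))), 1) = Mul(Mul(Add(-2, Mul(Mul(-8, 1), -4)), Rational(-2, 3)), 1) = Mul(Mul(Add(-2, Mul(-8, -4)), Rational(-2, 3)), 1) = Mul(Mul(Add(-2, 32), Rational(-2, 3)), 1) = Mul(Mul(30, Rational(-2, 3)), 1) = Mul(-20, 1) = -20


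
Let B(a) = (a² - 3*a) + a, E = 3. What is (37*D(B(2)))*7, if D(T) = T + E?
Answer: 777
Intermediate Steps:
B(a) = a² - 2*a
D(T) = 3 + T (D(T) = T + 3 = 3 + T)
(37*D(B(2)))*7 = (37*(3 + 2*(-2 + 2)))*7 = (37*(3 + 2*0))*7 = (37*(3 + 0))*7 = (37*3)*7 = 111*7 = 777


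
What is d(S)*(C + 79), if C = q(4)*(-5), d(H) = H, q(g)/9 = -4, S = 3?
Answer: 777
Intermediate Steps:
q(g) = -36 (q(g) = 9*(-4) = -36)
C = 180 (C = -36*(-5) = 180)
d(S)*(C + 79) = 3*(180 + 79) = 3*259 = 777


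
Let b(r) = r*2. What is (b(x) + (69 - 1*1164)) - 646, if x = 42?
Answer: -1657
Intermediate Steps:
b(r) = 2*r
(b(x) + (69 - 1*1164)) - 646 = (2*42 + (69 - 1*1164)) - 646 = (84 + (69 - 1164)) - 646 = (84 - 1095) - 646 = -1011 - 646 = -1657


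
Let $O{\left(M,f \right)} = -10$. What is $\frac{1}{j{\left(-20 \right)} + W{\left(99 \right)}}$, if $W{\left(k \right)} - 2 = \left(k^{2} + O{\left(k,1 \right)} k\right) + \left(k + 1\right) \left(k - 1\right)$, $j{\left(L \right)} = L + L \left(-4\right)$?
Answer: $\frac{1}{18673} \approx 5.3553 \cdot 10^{-5}$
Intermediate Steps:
$j{\left(L \right)} = - 3 L$ ($j{\left(L \right)} = L - 4 L = - 3 L$)
$W{\left(k \right)} = 2 + k^{2} - 10 k + \left(1 + k\right) \left(-1 + k\right)$ ($W{\left(k \right)} = 2 + \left(\left(k^{2} - 10 k\right) + \left(k + 1\right) \left(k - 1\right)\right) = 2 + \left(\left(k^{2} - 10 k\right) + \left(1 + k\right) \left(-1 + k\right)\right) = 2 + \left(k^{2} - 10 k + \left(1 + k\right) \left(-1 + k\right)\right) = 2 + k^{2} - 10 k + \left(1 + k\right) \left(-1 + k\right)$)
$\frac{1}{j{\left(-20 \right)} + W{\left(99 \right)}} = \frac{1}{\left(-3\right) \left(-20\right) + \left(1 - 990 + 2 \cdot 99^{2}\right)} = \frac{1}{60 + \left(1 - 990 + 2 \cdot 9801\right)} = \frac{1}{60 + \left(1 - 990 + 19602\right)} = \frac{1}{60 + 18613} = \frac{1}{18673}$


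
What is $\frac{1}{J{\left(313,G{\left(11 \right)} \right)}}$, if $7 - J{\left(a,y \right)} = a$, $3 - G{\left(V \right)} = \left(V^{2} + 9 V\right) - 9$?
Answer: $- \frac{1}{306} \approx -0.003268$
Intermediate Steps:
$G{\left(V \right)} = 12 - V^{2} - 9 V$ ($G{\left(V \right)} = 3 - \left(\left(V^{2} + 9 V\right) - 9\right) = 3 - \left(-9 + V^{2} + 9 V\right) = 12 - V^{2} - 9 V$)
$J{\left(a,y \right)} = 7 - a$
$\frac{1}{J{\left(313,G{\left(11 \right)} \right)}} = \frac{1}{7 - 313} = \frac{1}{-306} = - \frac{1}{306}$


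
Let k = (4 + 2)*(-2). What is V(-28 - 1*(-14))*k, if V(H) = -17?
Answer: 204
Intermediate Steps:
k = -12 (k = 6*(-2) = -12)
V(-28 - 1*(-14))*k = -17*(-12) = 204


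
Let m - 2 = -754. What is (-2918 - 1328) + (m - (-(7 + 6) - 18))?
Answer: -4967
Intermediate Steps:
m = -752 (m = 2 - 754 = -752)
(-2918 - 1328) + (m - (-(7 + 6) - 18)) = (-2918 - 1328) + (-752 - (-(7 + 6) - 18)) = -4246 + (-752 - (-1*13 - 18)) = -4246 + (-752 - (-13 - 18)) = -4246 + (-752 - 1*(-31)) = -4246 + (-752 + 31) = -4246 - 721 = -4967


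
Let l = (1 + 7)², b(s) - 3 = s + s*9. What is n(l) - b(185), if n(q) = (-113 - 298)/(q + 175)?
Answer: -443278/239 ≈ -1854.7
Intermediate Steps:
b(s) = 3 + 10*s (b(s) = 3 + (s + s*9) = 3 + (s + 9*s) = 3 + 10*s)
l = 64 (l = 8² = 64)
n(q) = -411/(175 + q)
n(l) - b(185) = -411/(175 + 64) - (3 + 10*185) = -411/239 - (3 + 1850) = -411*1/239 - 1*1853 = -411/239 - 1853 = -443278/239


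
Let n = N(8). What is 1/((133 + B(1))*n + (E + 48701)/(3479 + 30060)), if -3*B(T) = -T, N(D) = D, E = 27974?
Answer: 100617/107554825 ≈ 0.00093549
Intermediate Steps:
n = 8
B(T) = T/3 (B(T) = -(-1)*T/3 = T/3)
1/((133 + B(1))*n + (E + 48701)/(3479 + 30060)) = 1/((133 + (⅓)*1)*8 + (27974 + 48701)/(3479 + 30060)) = 1/((133 + ⅓)*8 + 76675/33539) = 1/((400/3)*8 + 76675*(1/33539)) = 1/(3200/3 + 76675/33539) = 1/(107554825/100617) = 100617/107554825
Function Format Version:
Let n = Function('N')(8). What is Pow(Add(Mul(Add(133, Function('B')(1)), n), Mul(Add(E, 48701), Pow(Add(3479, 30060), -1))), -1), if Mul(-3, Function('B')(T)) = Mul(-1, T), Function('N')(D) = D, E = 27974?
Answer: Rational(100617, 107554825) ≈ 0.00093549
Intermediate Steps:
n = 8
Function('B')(T) = Mul(Rational(1, 3), T) (Function('B')(T) = Mul(Rational(-1, 3), Mul(-1, T)) = Mul(Rational(1, 3), T))
Pow(Add(Mul(Add(133, Function('B')(1)), n), Mul(Add(E, 48701), Pow(Add(3479, 30060), -1))), -1) = Pow(Add(Mul(Add(133, Mul(Rational(1, 3), 1)), 8), Mul(Add(27974, 48701), Pow(Add(3479, 30060), -1))), -1) = Pow(Add(Mul(Add(133, Rational(1, 3)), 8), Mul(76675, Pow(33539, -1))), -1) = Pow(Add(Mul(Rational(400, 3), 8), Mul(76675, Rational(1, 33539))), -1) = Pow(Add(Rational(3200, 3), Rational(76675, 33539)), -1) = Pow(Rational(107554825, 100617), -1) = Rational(100617, 107554825)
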